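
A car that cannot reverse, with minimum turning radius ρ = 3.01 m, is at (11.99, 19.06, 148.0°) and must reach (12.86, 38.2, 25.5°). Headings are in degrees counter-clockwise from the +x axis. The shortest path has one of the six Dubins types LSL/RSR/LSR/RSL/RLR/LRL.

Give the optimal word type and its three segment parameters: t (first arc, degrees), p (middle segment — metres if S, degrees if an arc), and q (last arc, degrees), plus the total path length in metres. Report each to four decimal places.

Let ψ = atan2(Δy, Δx) = atan2(19.14, 0.87) = 87.3974° be the start→goal bearing.
Normalize: d = |goal − start| / ρ = 19.159763/3.01 = 6.365370, α = (θ_start − ψ) mod 360° = 60.6026° = 1.057714 rad, β = (θ_goal − ψ) mod 360° = 298.1026° = 5.202871 rad.
Common terms: sin α = 0.871236, cos α = 0.490865, sin β = -0.882106, cos β = 0.471051, cos(α−β) = -0.537300, d² = 40.517930. Work in radians in the unit-radius frame; every candidate has L = ρ·(t + p + q).
LSL: p² = 2 + d² − 2cos(α−β) + 2d(sin α − sin β) = 65.913864; p = √p² = 8.118735; φ = atan2(cos β − cos α, d + sin α − sin β) = -0.002440 rad; t = (φ − α) mod 2π = 5.223031 rad, q = (β − φ) mod 2π = 5.205312 rad → L = 3.01·(5.223031 + 8.118735 + 5.205312) = 3.01·18.547078 = 55.826704 m
RSR: p² = 2 + d² − 2cos(α−β) + 2d(sin β − sin α) = 21.271195; p = √p² = 4.612071; φ = atan2(cos α − cos β, d − sin α + sin β) = 0.004296 rad; t = (α − φ) mod 2π = 1.053418 rad, q = (φ − β) mod 2π = 1.084610 rad → L = 3.01·(1.053418 + 4.612071 + 1.084610) = 3.01·6.750099 = 20.317798 m
LSR: p² = d² − 2 + 2cos(α−β) + 2d(sin α + sin β) = 37.304947; p = √p² = 6.107778; φ = atan2(−cos α − cos β, d + sin α + sin β) − atan2(−2, p) = 0.166212 rad; t = (φ − α) mod 2π = 5.391684 rad, q = (φ − β) mod 2π = 1.246527 rad → L = 3.01·(5.391684 + 6.107778 + 1.246527) = 3.01·12.745988 = 38.365423 m
RSL: p² = d² − 2 + 2cos(α−β) − 2d(sin α + sin β) = 37.581715; p = √p² = 6.130393; φ = atan2(cos α + cos β, d − sin α − sin β) − atan2(2, p) = -0.165626 rad; t = (α − φ) mod 2π = 1.223340 rad, q = (β − φ) mod 2π = 5.368497 rad → L = 3.01·(1.223340 + 6.130393 + 5.368497) = 3.01·12.722230 = 38.293911 m
RLR: c = (6 − d² + 2cos(α−β) + 2d(sin α − sin β))/8 = -1.658899, |c| > 1 → infeasible
LRL: c = (6 − d² + 2cos(α−β) − 2d(sin α − sin β))/8 = -7.239233, |c| > 1 → infeasible
Shortest: RSR with L = 20.317798 m ≈ 20.3178 m
Convert RSR to answer units (arcs ×180/π): t = 1.053418·180/π = 60.3564°, p = ρ·p = 3.01·4.612071 = 13.8823 m, q = 1.084610·180/π = 62.1436°, L = 20.3178 m.

RSR: t = 60.3564°, p = 13.8823 m, q = 62.1436°, L = 20.3178 m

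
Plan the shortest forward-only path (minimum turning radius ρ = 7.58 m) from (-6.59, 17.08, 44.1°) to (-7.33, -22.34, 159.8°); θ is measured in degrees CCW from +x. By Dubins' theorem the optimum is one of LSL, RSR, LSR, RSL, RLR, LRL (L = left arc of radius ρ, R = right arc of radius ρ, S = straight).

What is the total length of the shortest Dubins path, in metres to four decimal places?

Let ψ = atan2(Δy, Δx) = atan2(-39.42, -0.74) = -91.0754° be the start→goal bearing.
Normalize: d = |goal − start| / ρ = 39.426945/7.58 = 5.201444, α = (θ_start − ψ) mod 360° = 135.1754° = 2.359257 rad, β = (θ_goal − ψ) mod 360° = 250.8754° = 4.378602 rad.
Common terms: sin α = 0.704938, cos α = -0.709269, sin β = -0.944809, cos β = -0.327623, cos(α−β) = -0.433659, d² = 27.055019. Work in radians in the unit-radius frame; every candidate has L = ρ·(t + p + q).
LSL: p² = 2 + d² − 2cos(α−β) + 2d(sin α − sin β) = 47.084469; p = √p² = 6.861812; φ = atan2(cos β − cos α, d + sin α − sin β) = 0.055648 rad; t = (φ − α) mod 2π = 3.979576 rad, q = (β − φ) mod 2π = 4.322955 rad → L = 7.58·(3.979576 + 6.861812 + 4.322955) = 7.58·15.164344 = 114.945725 m
RSR: p² = 2 + d² − 2cos(α−β) + 2d(sin β − sin α) = 12.760206; p = √p² = 3.572143; φ = atan2(cos α − cos β, d − sin α + sin β) = -0.107044 rad; t = (α − φ) mod 2π = 2.466300 rad, q = (φ − β) mod 2π = 1.797539 rad → L = 7.58·(2.466300 + 3.572143 + 1.797539) = 7.58·7.835982 = 59.396746 m
LSR: p² = d² − 2 + 2cos(α−β) + 2d(sin α + sin β) = 21.692357; p = √p² = 4.657505; φ = atan2(−cos α − cos β, d + sin α + sin β) − atan2(−2, p) = 0.611623 rad; t = (φ − α) mod 2π = 4.535552 rad, q = (φ − β) mod 2π = 2.516206 rad → L = 7.58·(4.535552 + 4.657505 + 2.516206) = 7.58·11.709263 = 88.756215 m
RSL: p² = d² − 2 + 2cos(α−β) − 2d(sin α + sin β) = 26.683045; p = √p² = 5.165563; φ = atan2(cos α + cos β, d − sin α − sin β) − atan2(2, p) = -0.557707 rad; t = (α − φ) mod 2π = 2.916964 rad, q = (β − φ) mod 2π = 4.936309 rad → L = 7.58·(2.916964 + 5.165563 + 4.936309) = 7.58·13.018836 = 98.682779 m
RLR: c = (6 − d² + 2cos(α−β) + 2d(sin α − sin β))/8 = -0.595026; p = 2π − arccos c = 4.075091 rad; φ = atan2(cos α − cos β, d − sin α + sin β) = -0.107044 rad; t = (α − φ + p/2) mod 2π = 4.503846 rad, q = (α − β − t + p) mod 2π = 3.835085 rad → L = 7.58·(4.503846 + 4.075091 + 3.835085) = 7.58·12.414022 = 94.098287 m
LRL: c = (6 − d² + 2cos(α−β) − 2d(sin α − sin β))/8 = -4.885559, |c| > 1 → infeasible
Shortest: RSR with L = 59.396746 m ≈ 59.3967 m

59.3967 m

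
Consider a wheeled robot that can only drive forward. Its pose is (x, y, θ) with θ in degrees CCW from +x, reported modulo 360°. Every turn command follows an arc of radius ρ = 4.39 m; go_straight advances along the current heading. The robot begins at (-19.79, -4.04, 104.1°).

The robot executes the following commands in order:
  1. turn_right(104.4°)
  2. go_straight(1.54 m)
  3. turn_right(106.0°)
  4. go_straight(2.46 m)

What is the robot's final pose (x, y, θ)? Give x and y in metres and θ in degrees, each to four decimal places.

(-10.4692, -6.5718, 253.7000°)

set_pose: (x, y, θ) = (-19.7900, -4.0400, 104.1000°), ρ = 4.39
turn_right(104.4°): centre at ρ to the right, rotate −104.4° → (-15.5093, 1.4194, -0.3000° ≡ 359.7000°)
go_straight(1.54): x += 1.54·cos θ, y += 1.54·sin θ → (-13.9693, 1.4113, 359.7000°)
turn_right(106.0°): centre at ρ to the right, rotate −106.0° → (-9.7787, -4.2107, 253.7000°)
go_straight(2.46): x += 2.46·cos θ, y += 2.46·sin θ → (-10.4692, -6.5718, 253.7000°)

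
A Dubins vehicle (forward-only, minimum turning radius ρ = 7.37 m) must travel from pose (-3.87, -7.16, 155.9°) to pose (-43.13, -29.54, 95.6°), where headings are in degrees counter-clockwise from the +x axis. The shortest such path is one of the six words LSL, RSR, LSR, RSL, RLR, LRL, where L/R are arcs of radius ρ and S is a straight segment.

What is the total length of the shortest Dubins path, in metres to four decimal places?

Let ψ = atan2(Δy, Δx) = atan2(-22.38, -39.26) = -150.3149° be the start→goal bearing.
Normalize: d = |goal − start| / ρ = 45.190840/7.37 = 6.131729, α = (θ_start − ψ) mod 360° = 306.2149° = 5.344458 rad, β = (θ_goal − ψ) mod 360° = 245.9149° = 4.292024 rad.
Common terms: sin α = -0.806807, cos α = 0.590815, sin β = -0.912940, cos β = -0.408093, cos(α−β) = 0.495459, d² = 37.598096. Work in radians in the unit-radius frame; every candidate has L = ρ·(t + p + q).
LSL: p² = 2 + d² − 2cos(α−β) + 2d(sin α − sin β) = 39.908739; p = √p² = 6.317336; φ = atan2(cos β − cos α, d + sin α − sin β) = -0.158788 rad; t = (φ − α) mod 2π = 0.779939 rad, q = (β − φ) mod 2π = 4.450813 rad → L = 7.37·(0.779939 + 6.317336 + 4.450813) = 7.37·11.548088 = 85.109410 m
RSR: p² = 2 + d² − 2cos(α−β) + 2d(sin β − sin α) = 37.305618; p = √p² = 6.107832; φ = atan2(cos α − cos β, d − sin α + sin β) = 0.164283 rad; t = (α − φ) mod 2π = 5.180174 rad, q = (φ − β) mod 2π = 2.155445 rad → L = 7.37·(5.180174 + 6.107832 + 2.155445) = 7.37·13.443451 = 99.078236 m
LSR: p² = d² − 2 + 2cos(α−β) + 2d(sin α + sin β) = 15.498968; p = √p² = 3.936873; φ = atan2(−cos α − cos β, d + sin α + sin β) − atan2(−2, p) = 0.428650 rad; t = (φ − α) mod 2π = 1.367377 rad, q = (φ − β) mod 2π = 2.419811 rad → L = 7.37·(1.367377 + 3.936873 + 2.419811) = 7.37·7.724061 = 56.926328 m
RSL: p² = d² − 2 + 2cos(α−β) − 2d(sin α + sin β) = 57.679058; p = √p² = 7.594673; φ = atan2(cos α + cos β, d − sin α − sin β) − atan2(2, p) = -0.234228 rad; t = (α − φ) mod 2π = 5.578686 rad, q = (β − φ) mod 2π = 4.526253 rad → L = 7.37·(5.578686 + 7.594673 + 4.526253) = 7.37·17.699612 = 130.446138 m
RLR: c = (6 − d² + 2cos(α−β) + 2d(sin α − sin β))/8 = -3.663202, |c| > 1 → infeasible
LRL: c = (6 − d² + 2cos(α−β) − 2d(sin α − sin β))/8 = -3.988592, |c| > 1 → infeasible
Shortest: LSR with L = 56.926328 m ≈ 56.9263 m

56.9263 m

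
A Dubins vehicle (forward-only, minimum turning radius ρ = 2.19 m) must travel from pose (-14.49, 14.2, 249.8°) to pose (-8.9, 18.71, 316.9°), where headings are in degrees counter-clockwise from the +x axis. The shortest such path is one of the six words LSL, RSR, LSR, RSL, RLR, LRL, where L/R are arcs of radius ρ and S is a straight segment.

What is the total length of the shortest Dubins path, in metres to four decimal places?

Let ψ = atan2(Δy, Δx) = atan2(4.51, 5.59) = 38.8965° be the start→goal bearing.
Normalize: d = |goal − start| / ρ = 7.182493/2.19 = 3.279677, α = (θ_start − ψ) mod 360° = 210.9035° = 3.680960 rad, β = (θ_goal − ψ) mod 360° = 278.0035° = 4.852076 rad.
Common terms: sin α = -0.513593, cos α = -0.858034, sin β = -0.990260, cos β = 0.139233, cos(α−β) = 0.389124, d² = 10.756281. Work in radians in the unit-radius frame; every candidate has L = ρ·(t + p + q).
LSL: p² = 2 + d² − 2cos(α−β) + 2d(sin α − sin β) = 15.104655; p = √p² = 3.886471; φ = atan2(cos β − cos α, d + sin α − sin β) = 0.259502 rad; t = (φ − α) mod 2π = 2.861727 rad, q = (β − φ) mod 2π = 4.592574 rad → L = 2.19·(2.861727 + 3.886471 + 4.592574) = 2.19·11.340772 = 24.836291 m
RSR: p² = 2 + d² − 2cos(α−β) + 2d(sin β − sin α) = 8.851411; p = √p² = 2.975132; φ = atan2(cos α − cos β, d − sin α + sin β) = -0.341818 rad; t = (α − φ) mod 2π = 4.022779 rad, q = (φ − β) mod 2π = 1.089291 rad → L = 2.19·(4.022779 + 2.975132 + 1.089291) = 2.19·8.087202 = 17.710971 m
LSR: p² = d² − 2 + 2cos(α−β) + 2d(sin α + sin β) = -0.329775 < 0 → infeasible
RSL: p² = d² − 2 + 2cos(α−β) − 2d(sin α + sin β) = 19.398834; p = √p² = 4.404411; φ = atan2(cos α + cos β, d − sin α − sin β) − atan2(2, p) = -0.575400 rad; t = (α − φ) mod 2π = 4.256360 rad, q = (β − φ) mod 2π = 5.427476 rad → L = 2.19·(4.256360 + 4.404411 + 5.427476) = 2.19·14.088247 = 30.853261 m
RLR: c = (6 − d² + 2cos(α−β) + 2d(sin α − sin β))/8 = -0.106426; p = 2π − arccos c = 4.605761 rad; φ = atan2(cos α − cos β, d − sin α + sin β) = -0.341818 rad; t = (α − φ + p/2) mod 2π = 0.042474 rad, q = (α − β − t + p) mod 2π = 3.392171 rad → L = 2.19·(0.042474 + 4.605761 + 3.392171) = 2.19·8.040405 = 17.608488 m
LRL: c = (6 − d² + 2cos(α−β) − 2d(sin α − sin β))/8 = -0.888082; p = 2π − arccos c = 3.619233 rad; φ = atan2(cos β − cos α, d + sin α − sin β) = 0.259502 rad; t = (φ − α + p/2) mod 2π = 4.671344 rad, q = (β − α − t + p) mod 2π = 0.119005 rad → L = 2.19·(4.671344 + 3.619233 + 0.119005) = 2.19·8.409583 = 18.416986 m
Shortest: RLR with L = 17.608488 m ≈ 17.6085 m

17.6085 m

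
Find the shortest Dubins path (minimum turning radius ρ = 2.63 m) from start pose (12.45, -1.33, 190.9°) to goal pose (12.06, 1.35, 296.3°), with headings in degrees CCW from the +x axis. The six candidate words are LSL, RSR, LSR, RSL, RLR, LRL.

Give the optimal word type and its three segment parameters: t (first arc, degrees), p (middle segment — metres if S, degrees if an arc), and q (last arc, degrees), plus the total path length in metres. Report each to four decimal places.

LRL: t = 27.4007°, p = 282.3720°, q = 0.3713°, L = 14.2363 m

Let ψ = atan2(Δy, Δx) = atan2(2.68, -0.39) = 98.2797° be the start→goal bearing.
Normalize: d = |goal − start| / ρ = 2.708228/2.63 = 1.029745, α = (θ_start − ψ) mod 360° = 92.6203° = 1.616529 rad, β = (θ_goal − ψ) mod 360° = 198.0203° = 3.456106 rad.
Common terms: sin α = 0.998954, cos α = -0.045717, sin β = -0.309354, cos β = -0.950947, cos(α−β) = -0.265556, d² = 1.060374. Work in radians in the unit-radius frame; every candidate has L = ρ·(t + p + q).
LSL: p² = 2 + d² − 2cos(α−β) + 2d(sin α − sin β) = 6.285933; p = √p² = 2.507176; φ = atan2(cos β − cos α, d + sin α − sin β) = -0.369400 rad; t = (φ − α) mod 2π = 4.297257 rad, q = (β − φ) mod 2π = 3.825506 rad → L = 2.63·(4.297257 + 2.507176 + 3.825506) = 2.63·10.629939 = 27.956739 m
RSR: p² = 2 + d² − 2cos(α−β) + 2d(sin β − sin α) = 0.897039; p = √p² = 0.947122; φ = atan2(cos α − cos β, d − sin α + sin β) = 1.869327 rad; t = (α − φ) mod 2π = 6.030387 rad, q = (φ − β) mod 2π = 4.696406 rad → L = 2.63·(6.030387 + 0.947122 + 4.696406) = 2.63·11.673915 = 30.702397 m
LSR: p² = d² − 2 + 2cos(α−β) + 2d(sin α + sin β) = -0.050514 < 0 → infeasible
RSL: p² = d² − 2 + 2cos(α−β) − 2d(sin α + sin β) = -2.890963 < 0 → infeasible
RLR: c = (6 − d² + 2cos(α−β) + 2d(sin α − sin β))/8 = 0.887870; p = 2π − arccos c = 5.805084 rad; φ = atan2(cos α − cos β, d − sin α + sin β) = 1.869327 rad; t = (α − φ + p/2) mod 2π = 2.649744 rad, q = (α − β − t + p) mod 2π = 1.315763 rad → L = 2.63·(2.649744 + 5.805084 + 1.315763) = 2.63·9.770591 = 25.696654 m
LRL: c = (6 − d² + 2cos(α−β) − 2d(sin α − sin β))/8 = 0.214258; p = 2π − arccos c = 4.928321 rad; φ = atan2(cos β − cos α, d + sin α − sin β) = -0.369400 rad; t = (φ − α + p/2) mod 2π = 0.478232 rad, q = (β − α − t + p) mod 2π = 0.006481 rad → L = 2.63·(0.478232 + 4.928321 + 0.006481) = 2.63·5.413035 = 14.236281 m
Shortest: LRL with L = 14.236281 m ≈ 14.2363 m
Convert LRL to answer units (arcs ×180/π): t = 0.478232·180/π = 27.4007°, p = 4.928321·180/π = 282.3720°, q = 0.006481·180/π = 0.3713°, L = 14.2363 m.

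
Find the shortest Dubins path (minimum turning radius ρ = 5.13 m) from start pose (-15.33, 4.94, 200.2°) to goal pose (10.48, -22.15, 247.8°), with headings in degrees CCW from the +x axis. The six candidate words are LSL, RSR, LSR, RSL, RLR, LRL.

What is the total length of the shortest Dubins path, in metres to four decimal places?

45.9534 m

Let ψ = atan2(Δy, Δx) = atan2(-27.09, 25.81) = -46.3861° be the start→goal bearing.
Normalize: d = |goal − start| / ρ = 37.416897/5.13 = 7.293742, α = (θ_start − ψ) mod 360° = 246.5861° = 4.303739 rad, β = (θ_goal − ψ) mod 360° = 294.1861° = 5.134516 rad.
Common terms: sin α = -0.917658, cos α = -0.397371, sin β = -0.912220, cos β = 0.409702, cos(α−β) = 0.674302, d² = 53.198675. Work in radians in the unit-radius frame; every candidate has L = ρ·(t + p + q).
LSL: p² = 2 + d² − 2cos(α−β) + 2d(sin α − sin β) = 53.770734; p = √p² = 7.332853; φ = atan2(cos β − cos α, d + sin α − sin β) = 0.110286 rad; t = (φ − α) mod 2π = 2.089732 rad, q = (β − φ) mod 2π = 5.024230 rad → L = 5.13·(2.089732 + 7.332853 + 5.024230) = 5.13·14.446815 = 74.112162 m
RSR: p² = 2 + d² − 2cos(α−β) + 2d(sin β − sin α) = 53.929405; p = √p² = 7.343664; φ = atan2(cos α − cos β, d − sin α + sin β) = -0.110123 rad; t = (α − φ) mod 2π = 4.413862 rad, q = (φ − β) mod 2π = 1.038546 rad → L = 5.13·(4.413862 + 7.343664 + 1.038546) = 5.13·12.796073 = 65.643854 m
LSR: p² = d² − 2 + 2cos(α−β) + 2d(sin α + sin β) = 25.853966; p = √p² = 5.084680; φ = atan2(−cos α − cos β, d + sin α + sin β) − atan2(−2, p) = 0.372494 rad; t = (φ − α) mod 2π = 2.351940 rad, q = (φ − β) mod 2π = 1.521163 rad → L = 5.13·(2.351940 + 5.084680 + 1.521163) = 5.13·8.957782 = 45.953424 m
RSL: p² = d² − 2 + 2cos(α−β) − 2d(sin α + sin β) = 79.240593; p = √p² = 8.901719; φ = atan2(cos α + cos β, d − sin α − sin β) − atan2(2, p) = -0.219654 rad; t = (α − φ) mod 2π = 4.523393 rad, q = (β − φ) mod 2π = 5.354170 rad → L = 5.13·(4.523393 + 8.901719 + 5.354170) = 5.13·18.779282 = 96.337717 m
RLR: c = (6 − d² + 2cos(α−β) + 2d(sin α − sin β))/8 = -5.741176, |c| > 1 → infeasible
LRL: c = (6 − d² + 2cos(α−β) − 2d(sin α − sin β))/8 = -5.721342, |c| > 1 → infeasible
Shortest: LSR with L = 45.953424 m ≈ 45.9534 m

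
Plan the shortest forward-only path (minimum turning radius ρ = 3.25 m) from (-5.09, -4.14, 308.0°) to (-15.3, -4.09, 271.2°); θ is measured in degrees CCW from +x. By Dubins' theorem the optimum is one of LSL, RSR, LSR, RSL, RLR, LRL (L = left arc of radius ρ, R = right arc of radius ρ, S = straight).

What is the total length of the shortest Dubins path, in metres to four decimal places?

Let ψ = atan2(Δy, Δx) = atan2(0.05, -10.21) = 179.7194° be the start→goal bearing.
Normalize: d = |goal − start| / ρ = 10.210122/3.25 = 3.141576, α = (θ_start − ψ) mod 360° = 128.2806° = 2.238919 rad, β = (θ_goal − ψ) mod 360° = 91.4806° = 1.596637 rad.
Common terms: sin α = 0.784986, cos α = -0.619513, sin β = 0.999666, cos β = -0.025838, cos(α−β) = 0.800731, d² = 9.869501. Work in radians in the unit-radius frame; every candidate has L = ρ·(t + p + q).
LSL: p² = 2 + d² − 2cos(α−β) + 2d(sin α − sin β) = 8.919172; p = √p² = 2.986498; φ = atan2(cos β − cos α, d + sin α − sin β) = 0.200119 rad; t = (φ − α) mod 2π = 4.244386 rad, q = (β − φ) mod 2π = 1.396518 rad → L = 3.25·(4.244386 + 2.986498 + 1.396518) = 3.25·8.627402 = 28.039058 m
RSR: p² = 2 + d² − 2cos(α−β) + 2d(sin β − sin α) = 11.616904; p = √p² = 3.408358; φ = atan2(cos α − cos β, d − sin α + sin β) = -0.175075 rad; t = (α − φ) mod 2π = 2.413994 rad, q = (φ − β) mod 2π = 4.511473 rad → L = 3.25·(2.413994 + 3.408358 + 4.511473) = 3.25·10.333824 = 33.584929 m
LSR: p² = d² − 2 + 2cos(α−β) + 2d(sin α + sin β) = 20.684207; p = √p² = 4.547989; φ = atan2(−cos α − cos β, d + sin α + sin β) − atan2(−2, p) = 0.544563 rad; t = (φ − α) mod 2π = 4.588829 rad, q = (φ − β) mod 2π = 5.231111 rad → L = 3.25·(4.588829 + 4.547989 + 5.231111) = 3.25·14.367929 = 46.695771 m
RSL: p² = d² − 2 + 2cos(α−β) − 2d(sin α + sin β) = -1.742280 < 0 → infeasible
RLR: c = (6 − d² + 2cos(α−β) + 2d(sin α − sin β))/8 = -0.452113; p = 2π − arccos c = 4.243256 rad; φ = atan2(cos α − cos β, d − sin α + sin β) = -0.175075 rad; t = (α − φ + p/2) mod 2π = 4.535622 rad, q = (α − β − t + p) mod 2π = 0.349916 rad → L = 3.25·(4.535622 + 4.243256 + 0.349916) = 3.25·9.128794 = 29.668579 m
LRL: c = (6 − d² + 2cos(α−β) − 2d(sin α − sin β))/8 = -0.114897; p = 2π − arccos c = 4.597238 rad; φ = atan2(cos β − cos α, d + sin α − sin β) = 0.200119 rad; t = (φ − α + p/2) mod 2π = 0.259820 rad, q = (β − α − t + p) mod 2π = 3.695137 rad → L = 3.25·(0.259820 + 4.597238 + 3.695137) = 3.25·8.552195 = 27.794634 m
Shortest: LRL with L = 27.794634 m ≈ 27.7946 m

27.7946 m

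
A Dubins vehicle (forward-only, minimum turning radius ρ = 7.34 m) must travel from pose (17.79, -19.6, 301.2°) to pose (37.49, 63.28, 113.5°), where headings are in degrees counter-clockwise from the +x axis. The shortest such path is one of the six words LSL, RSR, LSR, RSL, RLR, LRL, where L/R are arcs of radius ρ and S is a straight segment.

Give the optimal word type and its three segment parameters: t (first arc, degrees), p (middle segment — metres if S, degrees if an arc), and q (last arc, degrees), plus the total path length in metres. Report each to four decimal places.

Let ψ = atan2(Δy, Δx) = atan2(82.88, 19.70) = 76.6293° be the start→goal bearing.
Normalize: d = |goal − start| / ρ = 85.189110/7.34 = 11.606146, α = (θ_start − ψ) mod 360° = 224.5707° = 3.919498 rad, β = (θ_goal − ψ) mod 360° = 36.8707° = 0.643515 rad.
Common terms: sin α = -0.701789, cos α = -0.712385, sin β = 0.600011, cos β = 0.799992, cos(α−β) = -0.990983, d² = 134.702619. Work in radians in the unit-radius frame; every candidate has L = ρ·(t + p + q).
LSL: p² = 2 + d² − 2cos(α−β) + 2d(sin α − sin β) = 108.466830; p = √p² = 10.414741; φ = atan2(cos β − cos α, d + sin α − sin β) = 0.145730 rad; t = (φ − α) mod 2π = 2.509418 rad, q = (β − φ) mod 2π = 0.497785 rad → L = 7.34·(2.509418 + 10.414741 + 0.497785) = 7.34·13.421943 = 98.517064 m
RSR: p² = 2 + d² − 2cos(α−β) + 2d(sin β − sin α) = 168.902340; p = √p² = 12.996243; φ = atan2(cos α − cos β, d − sin α + sin β) = -0.116635 rad; t = (α − φ) mod 2π = 4.036132 rad, q = (φ − β) mod 2π = 5.523036 rad → L = 7.34·(4.036132 + 12.996243 + 5.523036) = 7.34·22.555412 = 165.556721 m
LSR: p² = d² − 2 + 2cos(α−β) + 2d(sin α + sin β) = 128.358160; p = √p² = 11.329526; φ = atan2(−cos α − cos β, d + sin α + sin β) − atan2(−2, p) = 0.167115 rad; t = (φ − α) mod 2π = 2.530802 rad, q = (φ − β) mod 2π = 5.806785 rad → L = 7.34·(2.530802 + 11.329526 + 5.806785) = 7.34·19.667113 = 144.356612 m
RSL: p² = d² − 2 + 2cos(α−β) − 2d(sin α + sin β) = 133.083145; p = √p² = 11.536167; φ = atan2(cos α + cos β, d − sin α − sin β) − atan2(2, p) = -0.164179 rad; t = (α − φ) mod 2π = 4.083677 rad, q = (β − φ) mod 2π = 0.807694 rad → L = 7.34·(4.083677 + 11.536167 + 0.807694) = 7.34·16.427538 = 120.578126 m
RLR: c = (6 − d² + 2cos(α−β) + 2d(sin α − sin β))/8 = -20.112793, |c| > 1 → infeasible
LRL: c = (6 − d² + 2cos(α−β) − 2d(sin α − sin β))/8 = -12.558354, |c| > 1 → infeasible
Shortest: LSL with L = 98.517064 m ≈ 98.5171 m
Convert LSL to answer units (arcs ×180/π): t = 2.509418·180/π = 143.7790°, p = ρ·p = 7.34·10.414741 = 76.4442 m, q = 0.497785·180/π = 28.5210°, L = 98.5171 m.

LSL: t = 143.7790°, p = 76.4442 m, q = 28.5210°, L = 98.5171 m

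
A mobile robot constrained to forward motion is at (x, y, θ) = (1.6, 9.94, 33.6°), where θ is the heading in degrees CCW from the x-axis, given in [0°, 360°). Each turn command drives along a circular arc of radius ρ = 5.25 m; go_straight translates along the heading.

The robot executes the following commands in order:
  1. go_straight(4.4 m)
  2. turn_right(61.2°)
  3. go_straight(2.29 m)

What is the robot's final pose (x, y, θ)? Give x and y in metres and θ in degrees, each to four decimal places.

set_pose: (x, y, θ) = (1.6000, 9.9400, 33.6000°), ρ = 5.25
go_straight(4.4): x += 4.4·cos θ, y += 4.4·sin θ → (5.2649, 12.3749, 33.6000°)
turn_right(61.2°): centre at ρ to the right, rotate −61.2° → (10.6025, 12.6547, -27.6000° ≡ 332.4000°)
go_straight(2.29): x += 2.29·cos θ, y += 2.29·sin θ → (12.6319, 11.5937, 332.4000°)

(12.6319, 11.5937, 332.4000°)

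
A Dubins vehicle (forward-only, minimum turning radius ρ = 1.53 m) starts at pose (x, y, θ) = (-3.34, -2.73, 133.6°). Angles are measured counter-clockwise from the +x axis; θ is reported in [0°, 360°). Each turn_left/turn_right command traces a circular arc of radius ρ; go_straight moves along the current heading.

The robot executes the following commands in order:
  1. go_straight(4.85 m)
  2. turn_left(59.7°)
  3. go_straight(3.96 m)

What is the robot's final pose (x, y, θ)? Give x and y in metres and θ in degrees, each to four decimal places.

(-11.9984, 0.3051, 193.3000°)

set_pose: (x, y, θ) = (-3.3400, -2.7300, 133.6000°), ρ = 1.53
go_straight(4.85): x += 4.85·cos θ, y += 4.85·sin θ → (-6.6847, 0.7822, 133.6000°)
turn_left(59.7°): centre at ρ to the left, rotate +59.7° → (-8.1446, 1.2161, 193.3000°)
go_straight(3.96): x += 3.96·cos θ, y += 3.96·sin θ → (-11.9984, 0.3051, 193.3000°)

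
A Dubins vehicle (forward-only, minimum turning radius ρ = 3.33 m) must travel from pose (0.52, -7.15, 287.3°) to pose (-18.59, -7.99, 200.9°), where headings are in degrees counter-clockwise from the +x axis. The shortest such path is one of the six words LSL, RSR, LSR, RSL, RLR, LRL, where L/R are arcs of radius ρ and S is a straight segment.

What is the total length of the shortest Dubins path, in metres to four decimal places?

Let ψ = atan2(Δy, Δx) = atan2(-0.84, -19.11) = -177.4831° be the start→goal bearing.
Normalize: d = |goal − start| / ρ = 19.128453/3.33 = 5.744280, α = (θ_start − ψ) mod 360° = 104.7831° = 1.828811 rad, β = (θ_goal − ψ) mod 360° = 18.3831° = 0.320846 rad.
Common terms: sin α = 0.966899, cos α = -0.255161, sin β = 0.315370, cos β = 0.948969, cos(α−β) = 0.062791, d² = 32.996754. Work in radians in the unit-radius frame; every candidate has L = ρ·(t + p + q).
LSL: p² = 2 + d² − 2cos(α−β) + 2d(sin α − sin β) = 42.356303; p = √p² = 6.508172; φ = atan2(cos β − cos α, d + sin α − sin β) = 0.186090 rad; t = (φ − α) mod 2π = 4.640465 rad, q = (β − φ) mod 2π = 0.134756 rad → L = 3.33·(4.640465 + 6.508172 + 0.134756) = 3.33·11.283393 = 37.573698 m
RSR: p² = 2 + d² − 2cos(α−β) + 2d(sin β − sin α) = 27.386042; p = √p² = 5.233167; φ = atan2(cos α − cos β, d − sin α + sin β) = -0.232176 rad; t = (α − φ) mod 2π = 2.060987 rad, q = (φ − β) mod 2π = 5.730163 rad → L = 3.33·(2.060987 + 5.233167 + 5.730163) = 3.33·13.024317 = 43.370976 m
LSR: p² = d² − 2 + 2cos(α−β) + 2d(sin α + sin β) = 45.853749; p = √p² = 6.771540; φ = atan2(−cos α − cos β, d + sin α + sin β) − atan2(−2, p) = 0.188767 rad; t = (φ − α) mod 2π = 4.643142 rad, q = (φ − β) mod 2π = 6.151106 rad → L = 3.33·(4.643142 + 6.771540 + 6.151106) = 3.33·17.565787 = 58.494072 m
RSL: p² = d² − 2 + 2cos(α−β) − 2d(sin α + sin β) = 16.390920; p = √p² = 4.048570; φ = atan2(cos α + cos β, d − sin α − sin β) − atan2(2, p) = -0.304580 rad; t = (α − φ) mod 2π = 2.133391 rad, q = (β − φ) mod 2π = 0.625427 rad → L = 3.33·(2.133391 + 4.048570 + 0.625427) = 3.33·6.807388 = 22.668601 m
RLR: c = (6 − d² + 2cos(α−β) + 2d(sin α − sin β))/8 = -2.423255, |c| > 1 → infeasible
LRL: c = (6 − d² + 2cos(α−β) − 2d(sin α − sin β))/8 = -4.294538, |c| > 1 → infeasible
Shortest: RSL with L = 22.668601 m ≈ 22.6686 m

22.6686 m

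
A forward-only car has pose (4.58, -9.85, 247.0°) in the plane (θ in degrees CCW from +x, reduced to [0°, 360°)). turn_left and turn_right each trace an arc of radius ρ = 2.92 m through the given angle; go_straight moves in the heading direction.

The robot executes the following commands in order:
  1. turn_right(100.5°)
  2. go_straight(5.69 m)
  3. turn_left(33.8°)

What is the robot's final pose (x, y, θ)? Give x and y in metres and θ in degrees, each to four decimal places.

(-6.0913, -7.5185, 180.3000°)

set_pose: (x, y, θ) = (4.5800, -9.8500, 247.0000°), ρ = 2.92
turn_right(100.5°): centre at ρ to the right, rotate −100.5° → (0.2805, -11.1440, 146.5000°)
go_straight(5.69): x += 5.69·cos θ, y += 5.69·sin θ → (-4.4643, -8.0035, 146.5000°)
turn_left(33.8°): centre at ρ to the left, rotate +33.8° → (-6.0913, -7.5185, 180.3000°)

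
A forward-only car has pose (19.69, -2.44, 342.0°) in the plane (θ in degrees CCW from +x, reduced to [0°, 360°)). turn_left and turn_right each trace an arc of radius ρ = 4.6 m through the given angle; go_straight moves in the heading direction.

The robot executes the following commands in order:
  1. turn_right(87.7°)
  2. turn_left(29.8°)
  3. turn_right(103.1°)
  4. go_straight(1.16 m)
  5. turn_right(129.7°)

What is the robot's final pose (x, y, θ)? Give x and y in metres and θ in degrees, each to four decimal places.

set_pose: (x, y, θ) = (19.6900, -2.4400, 342.0000°), ρ = 4.6
turn_right(87.7°): centre at ρ to the right, rotate −87.7° → (22.6969, -8.0596, 254.3000°)
turn_left(29.8°): centre at ρ to the left, rotate +29.8° → (22.6639, -10.4250, 284.1000°)
turn_right(103.1°): centre at ρ to the right, rotate −103.1° → (18.2827, -16.1449, 181.0000°)
go_straight(1.16): x += 1.16·cos θ, y += 1.16·sin θ → (17.1229, -16.1652, 181.0000°)
turn_right(129.7°): centre at ρ to the right, rotate −129.7° → (13.4527, -8.6898, 51.3000°)

(13.4527, -8.6898, 51.3000°)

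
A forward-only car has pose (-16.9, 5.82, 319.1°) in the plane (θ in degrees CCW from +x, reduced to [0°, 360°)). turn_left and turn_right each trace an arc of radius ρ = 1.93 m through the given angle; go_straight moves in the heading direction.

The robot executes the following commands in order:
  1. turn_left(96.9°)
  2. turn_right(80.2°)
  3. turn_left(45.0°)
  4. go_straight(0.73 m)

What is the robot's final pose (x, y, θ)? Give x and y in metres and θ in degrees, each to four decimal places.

(-9.4862, 7.0961, 20.8000°)

set_pose: (x, y, θ) = (-16.9000, 5.8200, 319.1000°), ρ = 1.93
turn_left(96.9°): centre at ρ to the left, rotate +96.9° → (-14.0363, 6.1996, 416.0000° ≡ 56.0000°)
turn_right(80.2°): centre at ρ to the right, rotate −80.2° → (-11.6451, 6.8807, -24.2000° ≡ 335.8000°)
turn_left(45.0°): centre at ρ to the left, rotate +45.0° → (-10.1686, 6.8369, 380.8000° ≡ 20.8000°)
go_straight(0.73): x += 0.73·cos θ, y += 0.73·sin θ → (-9.4862, 7.0961, 20.8000°)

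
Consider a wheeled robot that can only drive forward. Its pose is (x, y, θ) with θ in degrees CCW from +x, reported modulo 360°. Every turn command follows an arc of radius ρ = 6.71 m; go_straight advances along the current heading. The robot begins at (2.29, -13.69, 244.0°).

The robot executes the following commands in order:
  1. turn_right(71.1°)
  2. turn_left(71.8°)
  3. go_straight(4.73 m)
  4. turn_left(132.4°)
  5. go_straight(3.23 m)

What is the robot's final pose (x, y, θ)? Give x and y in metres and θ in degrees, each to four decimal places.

set_pose: (x, y, θ) = (2.2900, -13.6900, 244.0000°), ρ = 6.71
turn_right(71.1°): centre at ρ to the right, rotate −71.1° → (-4.5703, -17.4071, 172.9000°)
turn_left(71.8°): centre at ρ to the left, rotate +71.8° → (-11.4660, -21.1981, 244.7000°)
go_straight(4.73): x += 4.73·cos θ, y += 4.73·sin θ → (-13.4874, -25.4744, 244.7000°)
turn_left(132.4°): centre at ρ to the left, rotate +132.4° → (-5.4480, -34.7553, 377.1000° ≡ 17.1000°)
go_straight(3.23): x += 3.23·cos θ, y += 3.23·sin θ → (-2.3608, -33.8056, 17.1000°)

(-2.3608, -33.8056, 17.1000°)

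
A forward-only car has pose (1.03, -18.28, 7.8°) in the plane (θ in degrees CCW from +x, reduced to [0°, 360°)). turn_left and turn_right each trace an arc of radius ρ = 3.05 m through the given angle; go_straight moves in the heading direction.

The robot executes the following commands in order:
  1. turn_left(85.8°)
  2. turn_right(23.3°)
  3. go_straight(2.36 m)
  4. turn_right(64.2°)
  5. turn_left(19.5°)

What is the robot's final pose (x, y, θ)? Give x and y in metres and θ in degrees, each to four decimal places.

(8.1692, -9.3385, 25.6000°)

set_pose: (x, y, θ) = (1.0300, -18.2800, 7.8000°), ρ = 3.05
turn_left(85.8°): centre at ρ to the left, rotate +85.8° → (3.6600, -15.0667, 93.6000°)
turn_right(23.3°): centre at ρ to the right, rotate −23.3° → (3.8325, -13.8471, 70.3000°)
go_straight(2.36): x += 2.36·cos θ, y += 2.36·sin θ → (4.6281, -11.6252, 70.3000°)
turn_right(64.2°): centre at ρ to the right, rotate −64.2° → (7.1755, -9.6206, 6.1000°)
turn_left(19.5°): centre at ρ to the left, rotate +19.5° → (8.1692, -9.3385, 25.6000°)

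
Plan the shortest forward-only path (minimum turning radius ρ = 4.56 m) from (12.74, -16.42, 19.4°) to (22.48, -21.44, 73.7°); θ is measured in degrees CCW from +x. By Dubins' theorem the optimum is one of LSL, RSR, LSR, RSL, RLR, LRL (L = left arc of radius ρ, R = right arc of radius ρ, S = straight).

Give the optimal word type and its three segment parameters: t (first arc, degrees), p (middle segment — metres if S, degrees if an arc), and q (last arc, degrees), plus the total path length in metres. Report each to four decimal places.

RSR: t = 28.4123°, p = 12.7596 m, q = 277.2877°, L = 37.0893 m

Let ψ = atan2(Δy, Δx) = atan2(-5.02, 9.74) = -27.2666° be the start→goal bearing.
Normalize: d = |goal − start| / ρ = 10.957554/4.56 = 2.402972, α = (θ_start − ψ) mod 360° = 46.6666° = 0.814486 rad, β = (θ_goal − ψ) mod 360° = 100.9666° = 1.762200 rad.
Common terms: sin α = 0.727373, cos α = 0.686243, sin β = 0.981738, cos β = -0.190237, cos(α−β) = 0.583541, d² = 5.774277. Work in radians in the unit-radius frame; every candidate has L = ρ·(t + p + q).
LSL: p² = 2 + d² − 2cos(α−β) + 2d(sin α − sin β) = 5.384728; p = √p² = 2.320502; φ = atan2(cos β − cos α, d + sin α − sin β) = -0.387323 rad; t = (φ − α) mod 2π = 5.081377 rad, q = (β − φ) mod 2π = 2.149523 rad → L = 4.56·(5.081377 + 2.320502 + 2.149523) = 4.56·9.551401 = 43.554387 m
RSR: p² = 2 + d² − 2cos(α−β) + 2d(sin β − sin α) = 7.829661; p = √p² = 2.798153; φ = atan2(cos α − cos β, d − sin α + sin β) = 0.318597 rad; t = (α − φ) mod 2π = 0.495888 rad, q = (φ − β) mod 2π = 4.839583 rad → L = 4.56·(0.495888 + 2.798153 + 4.839583) = 4.56·8.133625 = 37.089328 m
LSR: p² = d² − 2 + 2cos(α−β) + 2d(sin α + sin β) = 13.155253; p = √p² = 3.627017; φ = atan2(−cos α − cos β, d + sin α + sin β) − atan2(−2, p) = 0.383889 rad; t = (φ − α) mod 2π = 5.852589 rad, q = (φ − β) mod 2π = 4.904875 rad → L = 4.56·(5.852589 + 3.627017 + 4.904875) = 4.56·14.384481 = 65.593231 m
RSL: p² = d² − 2 + 2cos(α−β) − 2d(sin α + sin β) = -3.272535 < 0 → infeasible
RLR: c = (6 − d² + 2cos(α−β) + 2d(sin α − sin β))/8 = 0.021292; p = 2π − arccos c = 4.733683 rad; φ = atan2(cos α − cos β, d − sin α + sin β) = 0.318597 rad; t = (α − φ + p/2) mod 2π = 2.862730 rad, q = (α − β − t + p) mod 2π = 0.923239 rad → L = 4.56·(2.862730 + 4.733683 + 0.923239) = 4.56·8.519652 = 38.849614 m
LRL: c = (6 − d² + 2cos(α−β) − 2d(sin α − sin β))/8 = 0.326909; p = 2π − arccos c = 5.045420 rad; φ = atan2(cos β − cos α, d + sin α − sin β) = -0.387323 rad; t = (φ − α + p/2) mod 2π = 1.320901 rad, q = (β − α − t + p) mod 2π = 4.672233 rad → L = 4.56·(1.320901 + 5.045420 + 4.672233) = 4.56·11.038554 = 50.335805 m
Shortest: RSR with L = 37.089328 m ≈ 37.0893 m
Convert RSR to answer units (arcs ×180/π): t = 0.495888·180/π = 28.4123°, p = ρ·p = 4.56·2.798153 = 12.7596 m, q = 4.839583·180/π = 277.2877°, L = 37.0893 m.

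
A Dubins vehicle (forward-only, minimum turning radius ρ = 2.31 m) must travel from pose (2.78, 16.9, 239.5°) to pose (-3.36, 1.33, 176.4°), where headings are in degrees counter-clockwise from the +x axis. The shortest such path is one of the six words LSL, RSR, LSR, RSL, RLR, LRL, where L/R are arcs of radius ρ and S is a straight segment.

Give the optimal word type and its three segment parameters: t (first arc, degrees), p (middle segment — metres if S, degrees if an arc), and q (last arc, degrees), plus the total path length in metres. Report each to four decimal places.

Let ψ = atan2(Δy, Δx) = atan2(-15.57, -6.14) = -111.5217° be the start→goal bearing.
Normalize: d = |goal − start| / ρ = 16.736920/2.31 = 7.245420, α = (θ_start − ψ) mod 360° = 351.0217° = 6.126484 rad, β = (θ_goal − ψ) mod 360° = 287.9217° = 5.025182 rad.
Common terms: sin α = -0.156060, cos α = 0.987748, sin β = -0.951478, cos β = 0.307717, cos(α−β) = 0.452435, d² = 52.496111. Work in radians in the unit-radius frame; every candidate has L = ρ·(t + p + q).
LSL: p² = 2 + d² − 2cos(α−β) + 2d(sin α − sin β) = 65.117511; p = √p² = 8.069542; φ = atan2(cos β − cos α, d + sin α − sin β) = -0.084371 rad; t = (φ − α) mod 2π = 0.072330 rad, q = (β − φ) mod 2π = 5.109553 rad → L = 2.31·(0.072330 + 8.069542 + 5.109553) = 2.31·13.251425 = 30.610791 m
RSR: p² = 2 + d² − 2cos(α−β) + 2d(sin β − sin α) = 42.064973; p = √p² = 6.485752; φ = atan2(cos α − cos β, d − sin α + sin β) = 0.105043 rad; t = (α − φ) mod 2π = 6.021441 rad, q = (φ − β) mod 2π = 1.363047 rad → L = 2.31·(6.021441 + 6.485752 + 1.363047) = 2.31·13.870240 = 32.040253 m
LSR: p² = d² − 2 + 2cos(α−β) + 2d(sin α + sin β) = 35.351821; p = √p² = 5.945740; φ = atan2(−cos α − cos β, d + sin α + sin β) − atan2(−2, p) = 0.116478 rad; t = (φ − α) mod 2π = 0.273179 rad, q = (φ − β) mod 2π = 1.374482 rad → L = 2.31·(0.273179 + 5.945740 + 1.374482) = 2.31·7.593400 = 17.540755 m
RSL: p² = d² − 2 + 2cos(α−β) − 2d(sin α + sin β) = 67.450140; p = √p² = 8.212803; φ = atan2(cos α + cos β, d − sin α − sin β) − atan2(2, p) = -0.085008 rad; t = (α − φ) mod 2π = 6.211492 rad, q = (β − φ) mod 2π = 5.110190 rad → L = 2.31·(6.211492 + 8.212803 + 5.110190) = 2.31·19.534486 = 45.124662 m
RLR: c = (6 − d² + 2cos(α−β) + 2d(sin α − sin β))/8 = -4.258122, |c| > 1 → infeasible
LRL: c = (6 − d² + 2cos(α−β) − 2d(sin α − sin β))/8 = -7.139689, |c| > 1 → infeasible
Shortest: LSR with L = 17.540755 m ≈ 17.5408 m
Convert LSR to answer units (arcs ×180/π): t = 0.273179·180/π = 15.6520°, p = ρ·p = 2.31·5.945740 = 13.7347 m, q = 1.374482·180/π = 78.7520°, L = 17.5408 m.

LSR: t = 15.6520°, p = 13.7347 m, q = 78.7520°, L = 17.5408 m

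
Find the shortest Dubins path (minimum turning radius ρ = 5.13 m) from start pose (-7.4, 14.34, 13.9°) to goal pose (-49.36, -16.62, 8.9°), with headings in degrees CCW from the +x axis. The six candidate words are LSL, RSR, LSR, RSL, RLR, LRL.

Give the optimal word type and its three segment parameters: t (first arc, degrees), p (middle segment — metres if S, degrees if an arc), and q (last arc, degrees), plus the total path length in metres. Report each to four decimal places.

Let ψ = atan2(Δy, Δx) = atan2(-30.96, -41.96) = -143.5784° be the start→goal bearing.
Normalize: d = |goal − start| / ρ = 52.145596/5.13 = 10.164834, α = (θ_start − ψ) mod 360° = 157.4784° = 2.748517 rad, β = (θ_goal − ψ) mod 360° = 152.4784° = 2.661250 rad.
Common terms: sin α = 0.383032, cos α = -0.923735, sin β = 0.462083, cos β = -0.886837, cos(α−β) = 0.996195, d² = 103.323841. Work in radians in the unit-radius frame; every candidate has L = ρ·(t + p + q).
LSL: p² = 2 + d² − 2cos(α−β) + 2d(sin α − sin β) = 101.724366; p = √p² = 10.085850; φ = atan2(cos β − cos α, d + sin α − sin β) = 0.003658 rad; t = (φ − α) mod 2π = 3.538327 rad, q = (β − φ) mod 2π = 2.657592 rad → L = 5.13·(3.538327 + 10.085850 + 2.657592) = 5.13·16.281769 = 83.525473 m
RSR: p² = 2 + d² − 2cos(α−β) + 2d(sin β − sin α) = 104.938538; p = √p² = 10.243951; φ = atan2(cos α − cos β, d − sin α + sin β) = -0.003602 rad; t = (α − φ) mod 2π = 2.752119 rad, q = (φ − β) mod 2π = 3.618333 rad → L = 5.13·(2.752119 + 10.243951 + 3.618333) = 5.13·16.614403 = 85.231888 m
LSR: p² = d² − 2 + 2cos(α−β) + 2d(sin α + sin β) = 120.497129; p = √p² = 10.977118; φ = atan2(−cos α − cos β, d + sin α + sin β) − atan2(−2, p) = 0.343210 rad; t = (φ − α) mod 2π = 3.877879 rad, q = (φ − β) mod 2π = 3.965145 rad → L = 5.13·(3.877879 + 10.977118 + 3.965145) = 5.13·18.820143 = 96.547332 m
RSL: p² = d² − 2 + 2cos(α−β) − 2d(sin α + sin β) = 86.135333; p = √p² = 9.280912; φ = atan2(cos α + cos β, d − sin α − sin β) − atan2(2, p) = -0.404133 rad; t = (α − φ) mod 2π = 3.152650 rad, q = (β − φ) mod 2π = 3.065383 rad → L = 5.13·(3.152650 + 9.280912 + 3.065383) = 5.13·15.498946 = 79.509591 m
RLR: c = (6 − d² + 2cos(α−β) + 2d(sin α − sin β))/8 = -12.117317, |c| > 1 → infeasible
LRL: c = (6 − d² + 2cos(α−β) − 2d(sin α − sin β))/8 = -11.715546, |c| > 1 → infeasible
Shortest: RSL with L = 79.509591 m ≈ 79.5096 m
Convert RSL to answer units (arcs ×180/π): t = 3.152650·180/π = 180.6335°, p = ρ·p = 5.13·9.280912 = 47.6111 m, q = 3.065383·180/π = 175.6335°, L = 79.5096 m.

RSL: t = 180.6335°, p = 47.6111 m, q = 175.6335°, L = 79.5096 m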